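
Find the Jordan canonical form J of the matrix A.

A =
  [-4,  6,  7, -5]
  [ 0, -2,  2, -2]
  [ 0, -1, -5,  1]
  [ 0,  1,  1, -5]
J_2(-4) ⊕ J_2(-4)

The characteristic polynomial is
  det(x·I − A) = x^4 + 16*x^3 + 96*x^2 + 256*x + 256 = (x + 4)^4

Eigenvalues and multiplicities (the geometric multiplicity of λ is n − rank(A − λI), which equals the number of Jordan blocks for λ):
  λ = -4: algebraic multiplicity = 4, geometric multiplicity = 2

Determining the block sizes for each eigenvalue:
  λ = -4: with am = 4 and gm = 2, the partition is not yet determined (e.g. several partitions of 4 into 2 parts exist). Let N = A − (-4)·I. Computing rank(N^1) = 2, rank(N^2) = 0; the number of blocks of size ≥ j is rank(N^{j−1}) − rank(N^j), giving [2, 2]. So we have 2 block(s) of size 2 → block sizes [2, 2]

Assembling the blocks gives a Jordan form
J =
  [-4,  1,  0,  0]
  [ 0, -4,  0,  0]
  [ 0,  0, -4,  1]
  [ 0,  0,  0, -4]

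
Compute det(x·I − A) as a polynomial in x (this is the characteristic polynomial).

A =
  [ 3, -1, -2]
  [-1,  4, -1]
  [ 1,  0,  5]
x^3 - 12*x^2 + 48*x - 64

Expanding det(x·I − A) (e.g. by cofactor expansion or by noting that A is similar to its Jordan form J, which has the same characteristic polynomial as A) gives
  χ_A(x) = x^3 - 12*x^2 + 48*x - 64
which factors as (x - 4)^3. The eigenvalues (with algebraic multiplicities) are λ = 4 with multiplicity 3.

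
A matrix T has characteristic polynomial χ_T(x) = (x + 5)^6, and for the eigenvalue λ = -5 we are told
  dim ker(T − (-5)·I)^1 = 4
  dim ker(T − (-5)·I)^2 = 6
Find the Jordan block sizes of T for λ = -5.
Block sizes for λ = -5: [2, 2, 1, 1]

From the dimensions of kernels of powers, the number of Jordan blocks of size at least j is d_j − d_{j−1} where d_j = dim ker(N^j) (with d_0 = 0). Computing the differences gives [4, 2].
The number of blocks of size exactly k is (#blocks of size ≥ k) − (#blocks of size ≥ k + 1), so the partition is: 2 block(s) of size 1, 2 block(s) of size 2.
In nonincreasing order the block sizes are [2, 2, 1, 1].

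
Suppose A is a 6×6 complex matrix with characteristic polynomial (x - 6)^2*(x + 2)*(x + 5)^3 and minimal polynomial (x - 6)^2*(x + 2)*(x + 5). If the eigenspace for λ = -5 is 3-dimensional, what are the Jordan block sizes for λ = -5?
Block sizes for λ = -5: [1, 1, 1]

Step 1 — from the characteristic polynomial, algebraic multiplicity of λ = -5 is 3. From dim ker(A − (-5)·I) = 3, there are exactly 3 Jordan blocks for λ = -5.
Step 2 — from the minimal polynomial, the factor (x + 5) tells us the largest block for λ = -5 has size 1.
Step 3 — with total size 3, 3 blocks, and largest block 1, the block sizes (in nonincreasing order) are [1, 1, 1].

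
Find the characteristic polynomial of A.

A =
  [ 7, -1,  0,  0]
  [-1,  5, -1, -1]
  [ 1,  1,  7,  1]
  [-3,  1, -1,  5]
x^4 - 24*x^3 + 216*x^2 - 864*x + 1296

Expanding det(x·I − A) (e.g. by cofactor expansion or by noting that A is similar to its Jordan form J, which has the same characteristic polynomial as A) gives
  χ_A(x) = x^4 - 24*x^3 + 216*x^2 - 864*x + 1296
which factors as (x - 6)^4. The eigenvalues (with algebraic multiplicities) are λ = 6 with multiplicity 4.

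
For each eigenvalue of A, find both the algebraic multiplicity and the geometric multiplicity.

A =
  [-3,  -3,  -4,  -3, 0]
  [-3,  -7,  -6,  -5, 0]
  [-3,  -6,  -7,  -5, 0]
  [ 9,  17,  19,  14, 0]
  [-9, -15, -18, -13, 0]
λ = -1: alg = 3, geom = 1; λ = 0: alg = 2, geom = 2

Step 1 — factor the characteristic polynomial to read off the algebraic multiplicities:
  χ_A(x) = x^2*(x + 1)^3

Step 2 — compute geometric multiplicities via the rank-nullity identity g(λ) = n − rank(A − λI):
  rank(A − (-1)·I) = 4, so dim ker(A − (-1)·I) = n − 4 = 1
  rank(A − (0)·I) = 3, so dim ker(A − (0)·I) = n − 3 = 2

Summary:
  λ = -1: algebraic multiplicity = 3, geometric multiplicity = 1
  λ = 0: algebraic multiplicity = 2, geometric multiplicity = 2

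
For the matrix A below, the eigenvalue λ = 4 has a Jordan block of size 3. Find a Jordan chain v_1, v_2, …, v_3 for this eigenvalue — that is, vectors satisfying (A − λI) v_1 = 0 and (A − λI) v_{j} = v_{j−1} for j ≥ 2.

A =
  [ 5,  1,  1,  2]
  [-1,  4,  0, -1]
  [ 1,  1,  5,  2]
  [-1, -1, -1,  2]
A Jordan chain for λ = 4 of length 3:
v_1 = (-1, 0, -1, 1)ᵀ
v_2 = (1, -1, 1, -1)ᵀ
v_3 = (1, 0, 0, 0)ᵀ

Let N = A − (4)·I. We want v_3 with N^3 v_3 = 0 but N^2 v_3 ≠ 0; then v_{j-1} := N · v_j for j = 3, …, 2.

Pick v_3 = (1, 0, 0, 0)ᵀ.
Then v_2 = N · v_3 = (1, -1, 1, -1)ᵀ.
Then v_1 = N · v_2 = (-1, 0, -1, 1)ᵀ.

Sanity check: (A − (4)·I) v_1 = (0, 0, 0, 0)ᵀ = 0. ✓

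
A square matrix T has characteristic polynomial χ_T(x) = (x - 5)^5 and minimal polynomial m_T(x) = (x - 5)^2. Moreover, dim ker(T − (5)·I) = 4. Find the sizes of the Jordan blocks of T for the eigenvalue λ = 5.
Block sizes for λ = 5: [2, 1, 1, 1]

Step 1 — from the characteristic polynomial, algebraic multiplicity of λ = 5 is 5. From dim ker(T − (5)·I) = 4, there are exactly 4 Jordan blocks for λ = 5.
Step 2 — from the minimal polynomial, the factor (x − 5)^2 tells us the largest block for λ = 5 has size 2.
Step 3 — with total size 5, 4 blocks, and largest block 2, the block sizes (in nonincreasing order) are [2, 1, 1, 1].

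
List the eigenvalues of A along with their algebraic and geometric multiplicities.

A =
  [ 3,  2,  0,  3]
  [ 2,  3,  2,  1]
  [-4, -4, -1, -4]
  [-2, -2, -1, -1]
λ = 1: alg = 4, geom = 2

Step 1 — factor the characteristic polynomial to read off the algebraic multiplicities:
  χ_A(x) = (x - 1)^4

Step 2 — compute geometric multiplicities via the rank-nullity identity g(λ) = n − rank(A − λI):
  rank(A − (1)·I) = 2, so dim ker(A − (1)·I) = n − 2 = 2

Summary:
  λ = 1: algebraic multiplicity = 4, geometric multiplicity = 2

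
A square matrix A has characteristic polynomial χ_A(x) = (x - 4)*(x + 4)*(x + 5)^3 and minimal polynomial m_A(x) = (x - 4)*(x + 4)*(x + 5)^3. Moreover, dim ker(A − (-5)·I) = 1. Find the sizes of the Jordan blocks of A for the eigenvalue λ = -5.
Block sizes for λ = -5: [3]

Step 1 — from the characteristic polynomial, algebraic multiplicity of λ = -5 is 3. From dim ker(A − (-5)·I) = 1, there are exactly 1 Jordan blocks for λ = -5.
Step 2 — from the minimal polynomial, the factor (x + 5)^3 tells us the largest block for λ = -5 has size 3.
Step 3 — with total size 3, 1 blocks, and largest block 3, the block sizes (in nonincreasing order) are [3].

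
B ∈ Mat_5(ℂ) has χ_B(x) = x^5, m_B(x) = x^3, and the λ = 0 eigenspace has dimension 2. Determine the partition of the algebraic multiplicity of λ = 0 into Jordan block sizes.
Block sizes for λ = 0: [3, 2]

Step 1 — from the characteristic polynomial, algebraic multiplicity of λ = 0 is 5. From dim ker(B − (0)·I) = 2, there are exactly 2 Jordan blocks for λ = 0.
Step 2 — from the minimal polynomial, the factor (x − 0)^3 tells us the largest block for λ = 0 has size 3.
Step 3 — with total size 5, 2 blocks, and largest block 3, the block sizes (in nonincreasing order) are [3, 2].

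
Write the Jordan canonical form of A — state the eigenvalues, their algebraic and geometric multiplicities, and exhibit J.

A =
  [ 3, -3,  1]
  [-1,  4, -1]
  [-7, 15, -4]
J_3(1)

The characteristic polynomial is
  det(x·I − A) = x^3 - 3*x^2 + 3*x - 1 = (x - 1)^3

Eigenvalues and multiplicities (the geometric multiplicity of λ is n − rank(A − λI), which equals the number of Jordan blocks for λ):
  λ = 1: algebraic multiplicity = 3, geometric multiplicity = 1

Determining the block sizes for each eigenvalue:
  λ = 1: one block (gm = 1), so the single block has size am = 3 → block sizes [3]

Assembling the blocks gives a Jordan form
J =
  [1, 1, 0]
  [0, 1, 1]
  [0, 0, 1]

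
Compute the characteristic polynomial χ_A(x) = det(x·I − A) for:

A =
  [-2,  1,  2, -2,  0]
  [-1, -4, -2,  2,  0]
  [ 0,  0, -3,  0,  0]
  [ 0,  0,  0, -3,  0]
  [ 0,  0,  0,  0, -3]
x^5 + 15*x^4 + 90*x^3 + 270*x^2 + 405*x + 243

Expanding det(x·I − A) (e.g. by cofactor expansion or by noting that A is similar to its Jordan form J, which has the same characteristic polynomial as A) gives
  χ_A(x) = x^5 + 15*x^4 + 90*x^3 + 270*x^2 + 405*x + 243
which factors as (x + 3)^5. The eigenvalues (with algebraic multiplicities) are λ = -3 with multiplicity 5.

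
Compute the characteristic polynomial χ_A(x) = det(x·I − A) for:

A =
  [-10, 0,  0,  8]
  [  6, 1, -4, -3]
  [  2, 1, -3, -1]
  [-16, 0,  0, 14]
x^4 - 2*x^3 - 19*x^2 - 28*x - 12

Expanding det(x·I − A) (e.g. by cofactor expansion or by noting that A is similar to its Jordan form J, which has the same characteristic polynomial as A) gives
  χ_A(x) = x^4 - 2*x^3 - 19*x^2 - 28*x - 12
which factors as (x - 6)*(x + 1)^2*(x + 2). The eigenvalues (with algebraic multiplicities) are λ = -2 with multiplicity 1, λ = -1 with multiplicity 2, λ = 6 with multiplicity 1.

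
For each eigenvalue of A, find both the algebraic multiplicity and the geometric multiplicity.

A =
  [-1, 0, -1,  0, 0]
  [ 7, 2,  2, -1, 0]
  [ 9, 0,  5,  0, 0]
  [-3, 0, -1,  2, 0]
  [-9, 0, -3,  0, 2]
λ = 2: alg = 5, geom = 3

Step 1 — factor the characteristic polynomial to read off the algebraic multiplicities:
  χ_A(x) = (x - 2)^5

Step 2 — compute geometric multiplicities via the rank-nullity identity g(λ) = n − rank(A − λI):
  rank(A − (2)·I) = 2, so dim ker(A − (2)·I) = n − 2 = 3

Summary:
  λ = 2: algebraic multiplicity = 5, geometric multiplicity = 3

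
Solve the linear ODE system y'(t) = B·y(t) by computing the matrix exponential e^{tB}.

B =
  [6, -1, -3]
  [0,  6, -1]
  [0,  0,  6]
e^{tB} =
  [exp(6*t), -t*exp(6*t), t^2*exp(6*t)/2 - 3*t*exp(6*t)]
  [0, exp(6*t), -t*exp(6*t)]
  [0, 0, exp(6*t)]

Strategy: write B = P · J · P⁻¹ where J is a Jordan canonical form, so e^{tB} = P · e^{tJ} · P⁻¹, and e^{tJ} can be computed block-by-block.

B has Jordan form
J =
  [6, 1, 0]
  [0, 6, 1]
  [0, 0, 6]
(up to reordering of blocks).

Per-block formulas:
  For a 3×3 Jordan block J_3(6): exp(t · J_3(6)) = e^(6t)·(I + t·N + (t^2/2)·N^2), where N is the 3×3 nilpotent shift.

After assembling e^{tJ} and conjugating by P, we get:

e^{tB} =
  [exp(6*t), -t*exp(6*t), t^2*exp(6*t)/2 - 3*t*exp(6*t)]
  [0, exp(6*t), -t*exp(6*t)]
  [0, 0, exp(6*t)]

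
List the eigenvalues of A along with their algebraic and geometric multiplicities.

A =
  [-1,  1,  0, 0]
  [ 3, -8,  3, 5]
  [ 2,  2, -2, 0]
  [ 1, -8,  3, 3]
λ = -2: alg = 4, geom = 2

Step 1 — factor the characteristic polynomial to read off the algebraic multiplicities:
  χ_A(x) = (x + 2)^4

Step 2 — compute geometric multiplicities via the rank-nullity identity g(λ) = n − rank(A − λI):
  rank(A − (-2)·I) = 2, so dim ker(A − (-2)·I) = n − 2 = 2

Summary:
  λ = -2: algebraic multiplicity = 4, geometric multiplicity = 2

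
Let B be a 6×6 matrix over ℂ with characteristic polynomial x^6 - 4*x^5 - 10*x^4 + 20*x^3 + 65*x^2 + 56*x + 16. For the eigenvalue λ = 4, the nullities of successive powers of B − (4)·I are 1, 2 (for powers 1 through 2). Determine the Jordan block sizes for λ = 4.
Block sizes for λ = 4: [2]

From the dimensions of kernels of powers, the number of Jordan blocks of size at least j is d_j − d_{j−1} where d_j = dim ker(N^j) (with d_0 = 0). Computing the differences gives [1, 1].
The number of blocks of size exactly k is (#blocks of size ≥ k) − (#blocks of size ≥ k + 1), so the partition is: 1 block(s) of size 2.
In nonincreasing order the block sizes are [2].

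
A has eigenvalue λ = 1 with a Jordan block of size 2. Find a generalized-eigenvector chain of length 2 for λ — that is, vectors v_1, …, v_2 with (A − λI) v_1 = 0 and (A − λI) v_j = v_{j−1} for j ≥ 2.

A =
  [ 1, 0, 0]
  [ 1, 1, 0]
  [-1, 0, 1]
A Jordan chain for λ = 1 of length 2:
v_1 = (0, 1, -1)ᵀ
v_2 = (1, 0, 0)ᵀ

Let N = A − (1)·I. We want v_2 with N^2 v_2 = 0 but N^1 v_2 ≠ 0; then v_{j-1} := N · v_j for j = 2, …, 2.

Pick v_2 = (1, 0, 0)ᵀ.
Then v_1 = N · v_2 = (0, 1, -1)ᵀ.

Sanity check: (A − (1)·I) v_1 = (0, 0, 0)ᵀ = 0. ✓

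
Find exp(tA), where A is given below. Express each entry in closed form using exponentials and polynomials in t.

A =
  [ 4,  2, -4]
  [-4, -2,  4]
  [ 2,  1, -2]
e^{tA} =
  [4*t + 1, 2*t, -4*t]
  [-4*t, 1 - 2*t, 4*t]
  [2*t, t, 1 - 2*t]

Strategy: write A = P · J · P⁻¹ where J is a Jordan canonical form, so e^{tA} = P · e^{tJ} · P⁻¹, and e^{tJ} can be computed block-by-block.

A has Jordan form
J =
  [0, 1, 0]
  [0, 0, 0]
  [0, 0, 0]
(up to reordering of blocks).

Per-block formulas:
  For a 2×2 Jordan block J_2(0): exp(t · J_2(0)) = e^(0t)·(I + t·N), where N is the 2×2 nilpotent shift.
  For a 1×1 block at λ = 0: exp(t · [0]) = [e^(0t)].

After assembling e^{tJ} and conjugating by P, we get:

e^{tA} =
  [4*t + 1, 2*t, -4*t]
  [-4*t, 1 - 2*t, 4*t]
  [2*t, t, 1 - 2*t]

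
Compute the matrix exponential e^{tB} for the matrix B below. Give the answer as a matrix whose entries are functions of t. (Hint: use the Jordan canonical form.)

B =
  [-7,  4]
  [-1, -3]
e^{tB} =
  [-2*t*exp(-5*t) + exp(-5*t), 4*t*exp(-5*t)]
  [-t*exp(-5*t), 2*t*exp(-5*t) + exp(-5*t)]

Strategy: write B = P · J · P⁻¹ where J is a Jordan canonical form, so e^{tB} = P · e^{tJ} · P⁻¹, and e^{tJ} can be computed block-by-block.

B has Jordan form
J =
  [-5,  1]
  [ 0, -5]
(up to reordering of blocks).

Per-block formulas:
  For a 2×2 Jordan block J_2(-5): exp(t · J_2(-5)) = e^(-5t)·(I + t·N), where N is the 2×2 nilpotent shift.

After assembling e^{tJ} and conjugating by P, we get:

e^{tB} =
  [-2*t*exp(-5*t) + exp(-5*t), 4*t*exp(-5*t)]
  [-t*exp(-5*t), 2*t*exp(-5*t) + exp(-5*t)]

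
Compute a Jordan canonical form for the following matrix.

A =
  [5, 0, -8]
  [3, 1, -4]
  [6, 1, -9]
J_3(-1)

The characteristic polynomial is
  det(x·I − A) = x^3 + 3*x^2 + 3*x + 1 = (x + 1)^3

Eigenvalues and multiplicities (the geometric multiplicity of λ is n − rank(A − λI), which equals the number of Jordan blocks for λ):
  λ = -1: algebraic multiplicity = 3, geometric multiplicity = 1

Determining the block sizes for each eigenvalue:
  λ = -1: one block (gm = 1), so the single block has size am = 3 → block sizes [3]

Assembling the blocks gives a Jordan form
J =
  [-1,  1,  0]
  [ 0, -1,  1]
  [ 0,  0, -1]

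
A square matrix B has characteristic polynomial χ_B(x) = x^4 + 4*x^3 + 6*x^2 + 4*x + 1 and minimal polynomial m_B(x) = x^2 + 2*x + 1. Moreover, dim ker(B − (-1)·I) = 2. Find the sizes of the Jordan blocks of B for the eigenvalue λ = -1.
Block sizes for λ = -1: [2, 2]

Step 1 — from the characteristic polynomial, algebraic multiplicity of λ = -1 is 4. From dim ker(B − (-1)·I) = 2, there are exactly 2 Jordan blocks for λ = -1.
Step 2 — from the minimal polynomial, the factor (x + 1)^2 tells us the largest block for λ = -1 has size 2.
Step 3 — with total size 4, 2 blocks, and largest block 2, the block sizes (in nonincreasing order) are [2, 2].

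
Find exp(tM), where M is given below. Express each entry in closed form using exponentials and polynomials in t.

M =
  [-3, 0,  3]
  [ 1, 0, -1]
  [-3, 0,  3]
e^{tM} =
  [1 - 3*t, 0, 3*t]
  [t, 1, -t]
  [-3*t, 0, 3*t + 1]

Strategy: write M = P · J · P⁻¹ where J is a Jordan canonical form, so e^{tM} = P · e^{tJ} · P⁻¹, and e^{tJ} can be computed block-by-block.

M has Jordan form
J =
  [0, 1, 0]
  [0, 0, 0]
  [0, 0, 0]
(up to reordering of blocks).

Per-block formulas:
  For a 2×2 Jordan block J_2(0): exp(t · J_2(0)) = e^(0t)·(I + t·N), where N is the 2×2 nilpotent shift.
  For a 1×1 block at λ = 0: exp(t · [0]) = [e^(0t)].

After assembling e^{tJ} and conjugating by P, we get:

e^{tM} =
  [1 - 3*t, 0, 3*t]
  [t, 1, -t]
  [-3*t, 0, 3*t + 1]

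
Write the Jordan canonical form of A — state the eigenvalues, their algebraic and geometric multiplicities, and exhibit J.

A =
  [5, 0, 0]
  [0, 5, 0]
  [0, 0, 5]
J_1(5) ⊕ J_1(5) ⊕ J_1(5)

The characteristic polynomial is
  det(x·I − A) = x^3 - 15*x^2 + 75*x - 125 = (x - 5)^3

Eigenvalues and multiplicities (the geometric multiplicity of λ is n − rank(A − λI), which equals the number of Jordan blocks for λ):
  λ = 5: algebraic multiplicity = 3, geometric multiplicity = 3

Determining the block sizes for each eigenvalue:
  λ = 5: gm = am = 3, so every block has size 1 → block sizes [1, 1, 1]

Assembling the blocks gives a Jordan form
J =
  [5, 0, 0]
  [0, 5, 0]
  [0, 0, 5]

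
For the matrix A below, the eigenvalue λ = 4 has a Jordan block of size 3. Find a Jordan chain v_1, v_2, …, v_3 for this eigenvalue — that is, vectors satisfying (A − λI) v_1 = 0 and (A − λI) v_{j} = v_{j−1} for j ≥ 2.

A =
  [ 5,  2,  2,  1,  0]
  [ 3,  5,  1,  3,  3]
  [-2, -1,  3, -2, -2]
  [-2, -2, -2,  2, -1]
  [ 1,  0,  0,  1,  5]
A Jordan chain for λ = 4 of length 3:
v_1 = (1, 1, -1, -1, 0)ᵀ
v_2 = (1, 3, -2, -2, 1)ᵀ
v_3 = (1, 0, 0, 0, 0)ᵀ

Let N = A − (4)·I. We want v_3 with N^3 v_3 = 0 but N^2 v_3 ≠ 0; then v_{j-1} := N · v_j for j = 3, …, 2.

Pick v_3 = (1, 0, 0, 0, 0)ᵀ.
Then v_2 = N · v_3 = (1, 3, -2, -2, 1)ᵀ.
Then v_1 = N · v_2 = (1, 1, -1, -1, 0)ᵀ.

Sanity check: (A − (4)·I) v_1 = (0, 0, 0, 0, 0)ᵀ = 0. ✓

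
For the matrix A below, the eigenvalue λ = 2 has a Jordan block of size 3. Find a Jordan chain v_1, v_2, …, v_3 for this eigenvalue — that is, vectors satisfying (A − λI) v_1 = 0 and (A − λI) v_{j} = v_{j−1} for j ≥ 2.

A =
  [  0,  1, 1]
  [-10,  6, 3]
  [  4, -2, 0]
A Jordan chain for λ = 2 of length 3:
v_1 = (-2, -8, 4)ᵀ
v_2 = (-2, -10, 4)ᵀ
v_3 = (1, 0, 0)ᵀ

Let N = A − (2)·I. We want v_3 with N^3 v_3 = 0 but N^2 v_3 ≠ 0; then v_{j-1} := N · v_j for j = 3, …, 2.

Pick v_3 = (1, 0, 0)ᵀ.
Then v_2 = N · v_3 = (-2, -10, 4)ᵀ.
Then v_1 = N · v_2 = (-2, -8, 4)ᵀ.

Sanity check: (A − (2)·I) v_1 = (0, 0, 0)ᵀ = 0. ✓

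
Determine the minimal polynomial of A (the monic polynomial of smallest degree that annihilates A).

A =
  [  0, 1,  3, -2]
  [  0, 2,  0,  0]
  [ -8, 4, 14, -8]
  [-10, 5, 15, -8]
x^2 - 4*x + 4

The characteristic polynomial is χ_A(x) = (x - 2)^4, so the eigenvalues are known. The minimal polynomial is
  m_A(x) = Π_λ (x − λ)^{k_λ}
where k_λ is the size of the *largest* Jordan block for λ (equivalently, the smallest k with (A − λI)^k v = 0 for every generalised eigenvector v of λ).

  λ = 2: largest Jordan block has size 2, contributing (x − 2)^2

So m_A(x) = (x - 2)^2 = x^2 - 4*x + 4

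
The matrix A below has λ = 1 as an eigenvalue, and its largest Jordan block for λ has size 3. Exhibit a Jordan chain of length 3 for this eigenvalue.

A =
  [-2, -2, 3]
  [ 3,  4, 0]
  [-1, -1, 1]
A Jordan chain for λ = 1 of length 3:
v_1 = (-3, 3, -1)ᵀ
v_2 = (-2, 3, -1)ᵀ
v_3 = (0, 1, 0)ᵀ

Let N = A − (1)·I. We want v_3 with N^3 v_3 = 0 but N^2 v_3 ≠ 0; then v_{j-1} := N · v_j for j = 3, …, 2.

Pick v_3 = (0, 1, 0)ᵀ.
Then v_2 = N · v_3 = (-2, 3, -1)ᵀ.
Then v_1 = N · v_2 = (-3, 3, -1)ᵀ.

Sanity check: (A − (1)·I) v_1 = (0, 0, 0)ᵀ = 0. ✓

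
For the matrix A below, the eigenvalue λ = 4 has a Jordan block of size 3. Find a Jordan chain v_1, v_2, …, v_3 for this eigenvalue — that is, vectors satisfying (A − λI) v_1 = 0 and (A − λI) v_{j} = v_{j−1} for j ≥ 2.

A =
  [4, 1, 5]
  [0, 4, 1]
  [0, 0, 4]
A Jordan chain for λ = 4 of length 3:
v_1 = (1, 0, 0)ᵀ
v_2 = (5, 1, 0)ᵀ
v_3 = (0, 0, 1)ᵀ

Let N = A − (4)·I. We want v_3 with N^3 v_3 = 0 but N^2 v_3 ≠ 0; then v_{j-1} := N · v_j for j = 3, …, 2.

Pick v_3 = (0, 0, 1)ᵀ.
Then v_2 = N · v_3 = (5, 1, 0)ᵀ.
Then v_1 = N · v_2 = (1, 0, 0)ᵀ.

Sanity check: (A − (4)·I) v_1 = (0, 0, 0)ᵀ = 0. ✓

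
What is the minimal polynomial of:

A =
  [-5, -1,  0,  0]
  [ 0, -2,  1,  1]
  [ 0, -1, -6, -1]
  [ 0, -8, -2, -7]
x^3 + 15*x^2 + 75*x + 125

The characteristic polynomial is χ_A(x) = (x + 5)^4, so the eigenvalues are known. The minimal polynomial is
  m_A(x) = Π_λ (x − λ)^{k_λ}
where k_λ is the size of the *largest* Jordan block for λ (equivalently, the smallest k with (A − λI)^k v = 0 for every generalised eigenvector v of λ).

  λ = -5: largest Jordan block has size 3, contributing (x + 5)^3

So m_A(x) = (x + 5)^3 = x^3 + 15*x^2 + 75*x + 125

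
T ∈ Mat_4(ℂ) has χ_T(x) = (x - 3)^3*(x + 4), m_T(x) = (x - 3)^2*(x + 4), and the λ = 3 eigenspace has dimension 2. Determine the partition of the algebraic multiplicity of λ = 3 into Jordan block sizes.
Block sizes for λ = 3: [2, 1]

Step 1 — from the characteristic polynomial, algebraic multiplicity of λ = 3 is 3. From dim ker(T − (3)·I) = 2, there are exactly 2 Jordan blocks for λ = 3.
Step 2 — from the minimal polynomial, the factor (x − 3)^2 tells us the largest block for λ = 3 has size 2.
Step 3 — with total size 3, 2 blocks, and largest block 2, the block sizes (in nonincreasing order) are [2, 1].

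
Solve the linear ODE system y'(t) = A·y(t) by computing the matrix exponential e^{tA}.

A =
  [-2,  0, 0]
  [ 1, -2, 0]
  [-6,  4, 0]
e^{tA} =
  [exp(-2*t), 0, 0]
  [t*exp(-2*t), exp(-2*t), 0]
  [-2*t*exp(-2*t) - 2 + 2*exp(-2*t), 2 - 2*exp(-2*t), 1]

Strategy: write A = P · J · P⁻¹ where J is a Jordan canonical form, so e^{tA} = P · e^{tJ} · P⁻¹, and e^{tJ} can be computed block-by-block.

A has Jordan form
J =
  [-2,  1, 0]
  [ 0, -2, 0]
  [ 0,  0, 0]
(up to reordering of blocks).

Per-block formulas:
  For a 1×1 block at λ = 0: exp(t · [0]) = [e^(0t)].
  For a 2×2 Jordan block J_2(-2): exp(t · J_2(-2)) = e^(-2t)·(I + t·N), where N is the 2×2 nilpotent shift.

After assembling e^{tJ} and conjugating by P, we get:

e^{tA} =
  [exp(-2*t), 0, 0]
  [t*exp(-2*t), exp(-2*t), 0]
  [-2*t*exp(-2*t) - 2 + 2*exp(-2*t), 2 - 2*exp(-2*t), 1]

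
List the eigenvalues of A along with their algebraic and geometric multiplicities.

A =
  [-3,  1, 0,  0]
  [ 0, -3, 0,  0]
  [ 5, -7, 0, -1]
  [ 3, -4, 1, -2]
λ = -3: alg = 2, geom = 1; λ = -1: alg = 2, geom = 1

Step 1 — factor the characteristic polynomial to read off the algebraic multiplicities:
  χ_A(x) = (x + 1)^2*(x + 3)^2

Step 2 — compute geometric multiplicities via the rank-nullity identity g(λ) = n − rank(A − λI):
  rank(A − (-3)·I) = 3, so dim ker(A − (-3)·I) = n − 3 = 1
  rank(A − (-1)·I) = 3, so dim ker(A − (-1)·I) = n − 3 = 1

Summary:
  λ = -3: algebraic multiplicity = 2, geometric multiplicity = 1
  λ = -1: algebraic multiplicity = 2, geometric multiplicity = 1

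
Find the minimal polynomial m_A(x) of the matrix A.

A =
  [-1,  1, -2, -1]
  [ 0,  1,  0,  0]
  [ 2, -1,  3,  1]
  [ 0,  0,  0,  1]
x^2 - 2*x + 1

The characteristic polynomial is χ_A(x) = (x - 1)^4, so the eigenvalues are known. The minimal polynomial is
  m_A(x) = Π_λ (x − λ)^{k_λ}
where k_λ is the size of the *largest* Jordan block for λ (equivalently, the smallest k with (A − λI)^k v = 0 for every generalised eigenvector v of λ).

  λ = 1: largest Jordan block has size 2, contributing (x − 1)^2

So m_A(x) = (x - 1)^2 = x^2 - 2*x + 1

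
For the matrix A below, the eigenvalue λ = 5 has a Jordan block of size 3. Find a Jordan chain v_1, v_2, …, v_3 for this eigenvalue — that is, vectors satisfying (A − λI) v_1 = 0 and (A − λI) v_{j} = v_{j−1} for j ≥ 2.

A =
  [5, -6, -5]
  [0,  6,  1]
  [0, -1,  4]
A Jordan chain for λ = 5 of length 3:
v_1 = (-1, 0, 0)ᵀ
v_2 = (-6, 1, -1)ᵀ
v_3 = (0, 1, 0)ᵀ

Let N = A − (5)·I. We want v_3 with N^3 v_3 = 0 but N^2 v_3 ≠ 0; then v_{j-1} := N · v_j for j = 3, …, 2.

Pick v_3 = (0, 1, 0)ᵀ.
Then v_2 = N · v_3 = (-6, 1, -1)ᵀ.
Then v_1 = N · v_2 = (-1, 0, 0)ᵀ.

Sanity check: (A − (5)·I) v_1 = (0, 0, 0)ᵀ = 0. ✓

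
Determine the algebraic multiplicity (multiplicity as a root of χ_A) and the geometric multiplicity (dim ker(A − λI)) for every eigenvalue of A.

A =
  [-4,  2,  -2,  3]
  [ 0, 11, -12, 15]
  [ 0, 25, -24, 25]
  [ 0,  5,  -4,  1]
λ = -4: alg = 4, geom = 2

Step 1 — factor the characteristic polynomial to read off the algebraic multiplicities:
  χ_A(x) = (x + 4)^4

Step 2 — compute geometric multiplicities via the rank-nullity identity g(λ) = n − rank(A − λI):
  rank(A − (-4)·I) = 2, so dim ker(A − (-4)·I) = n − 2 = 2

Summary:
  λ = -4: algebraic multiplicity = 4, geometric multiplicity = 2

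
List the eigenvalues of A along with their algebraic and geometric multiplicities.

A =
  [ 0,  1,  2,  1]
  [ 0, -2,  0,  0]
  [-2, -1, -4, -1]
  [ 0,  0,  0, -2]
λ = -2: alg = 4, geom = 3

Step 1 — factor the characteristic polynomial to read off the algebraic multiplicities:
  χ_A(x) = (x + 2)^4

Step 2 — compute geometric multiplicities via the rank-nullity identity g(λ) = n − rank(A − λI):
  rank(A − (-2)·I) = 1, so dim ker(A − (-2)·I) = n − 1 = 3

Summary:
  λ = -2: algebraic multiplicity = 4, geometric multiplicity = 3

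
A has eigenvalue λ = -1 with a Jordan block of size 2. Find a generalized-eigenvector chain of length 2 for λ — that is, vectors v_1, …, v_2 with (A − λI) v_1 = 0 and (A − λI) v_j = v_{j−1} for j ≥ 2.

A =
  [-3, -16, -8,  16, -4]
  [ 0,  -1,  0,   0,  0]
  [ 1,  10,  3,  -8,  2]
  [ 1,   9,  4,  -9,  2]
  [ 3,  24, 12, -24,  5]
A Jordan chain for λ = -1 of length 2:
v_1 = (-2, 0, 1, 1, 3)ᵀ
v_2 = (1, 0, 0, 0, 0)ᵀ

Let N = A − (-1)·I. We want v_2 with N^2 v_2 = 0 but N^1 v_2 ≠ 0; then v_{j-1} := N · v_j for j = 2, …, 2.

Pick v_2 = (1, 0, 0, 0, 0)ᵀ.
Then v_1 = N · v_2 = (-2, 0, 1, 1, 3)ᵀ.

Sanity check: (A − (-1)·I) v_1 = (0, 0, 0, 0, 0)ᵀ = 0. ✓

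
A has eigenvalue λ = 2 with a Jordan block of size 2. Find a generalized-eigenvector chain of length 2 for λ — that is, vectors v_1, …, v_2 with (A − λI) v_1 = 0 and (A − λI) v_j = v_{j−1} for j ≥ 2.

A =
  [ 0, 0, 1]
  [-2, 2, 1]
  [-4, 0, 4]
A Jordan chain for λ = 2 of length 2:
v_1 = (-2, -2, -4)ᵀ
v_2 = (1, 0, 0)ᵀ

Let N = A − (2)·I. We want v_2 with N^2 v_2 = 0 but N^1 v_2 ≠ 0; then v_{j-1} := N · v_j for j = 2, …, 2.

Pick v_2 = (1, 0, 0)ᵀ.
Then v_1 = N · v_2 = (-2, -2, -4)ᵀ.

Sanity check: (A − (2)·I) v_1 = (0, 0, 0)ᵀ = 0. ✓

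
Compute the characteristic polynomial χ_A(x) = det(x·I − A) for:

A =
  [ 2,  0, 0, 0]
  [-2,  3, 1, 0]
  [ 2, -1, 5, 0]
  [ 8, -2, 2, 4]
x^4 - 14*x^3 + 72*x^2 - 160*x + 128

Expanding det(x·I − A) (e.g. by cofactor expansion or by noting that A is similar to its Jordan form J, which has the same characteristic polynomial as A) gives
  χ_A(x) = x^4 - 14*x^3 + 72*x^2 - 160*x + 128
which factors as (x - 4)^3*(x - 2). The eigenvalues (with algebraic multiplicities) are λ = 2 with multiplicity 1, λ = 4 with multiplicity 3.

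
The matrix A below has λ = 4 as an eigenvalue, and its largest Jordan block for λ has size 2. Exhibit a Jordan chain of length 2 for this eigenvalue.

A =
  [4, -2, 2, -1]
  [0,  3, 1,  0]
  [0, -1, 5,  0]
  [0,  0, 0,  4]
A Jordan chain for λ = 4 of length 2:
v_1 = (-2, -1, -1, 0)ᵀ
v_2 = (0, 1, 0, 0)ᵀ

Let N = A − (4)·I. We want v_2 with N^2 v_2 = 0 but N^1 v_2 ≠ 0; then v_{j-1} := N · v_j for j = 2, …, 2.

Pick v_2 = (0, 1, 0, 0)ᵀ.
Then v_1 = N · v_2 = (-2, -1, -1, 0)ᵀ.

Sanity check: (A − (4)·I) v_1 = (0, 0, 0, 0)ᵀ = 0. ✓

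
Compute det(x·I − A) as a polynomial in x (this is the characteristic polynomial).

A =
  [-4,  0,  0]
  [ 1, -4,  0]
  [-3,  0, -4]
x^3 + 12*x^2 + 48*x + 64

Expanding det(x·I − A) (e.g. by cofactor expansion or by noting that A is similar to its Jordan form J, which has the same characteristic polynomial as A) gives
  χ_A(x) = x^3 + 12*x^2 + 48*x + 64
which factors as (x + 4)^3. The eigenvalues (with algebraic multiplicities) are λ = -4 with multiplicity 3.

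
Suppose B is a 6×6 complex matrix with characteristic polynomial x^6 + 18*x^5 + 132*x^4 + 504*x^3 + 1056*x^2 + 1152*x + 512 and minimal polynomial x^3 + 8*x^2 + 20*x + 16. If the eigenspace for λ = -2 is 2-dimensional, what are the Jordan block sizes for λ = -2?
Block sizes for λ = -2: [2, 1]

Step 1 — from the characteristic polynomial, algebraic multiplicity of λ = -2 is 3. From dim ker(B − (-2)·I) = 2, there are exactly 2 Jordan blocks for λ = -2.
Step 2 — from the minimal polynomial, the factor (x + 2)^2 tells us the largest block for λ = -2 has size 2.
Step 3 — with total size 3, 2 blocks, and largest block 2, the block sizes (in nonincreasing order) are [2, 1].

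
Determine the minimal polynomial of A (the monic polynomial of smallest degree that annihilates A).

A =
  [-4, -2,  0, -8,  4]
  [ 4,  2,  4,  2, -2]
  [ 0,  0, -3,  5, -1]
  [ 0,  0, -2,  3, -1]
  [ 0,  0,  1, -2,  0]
x^4 + 2*x^3

The characteristic polynomial is χ_A(x) = x^4*(x + 2), so the eigenvalues are known. The minimal polynomial is
  m_A(x) = Π_λ (x − λ)^{k_λ}
where k_λ is the size of the *largest* Jordan block for λ (equivalently, the smallest k with (A − λI)^k v = 0 for every generalised eigenvector v of λ).

  λ = -2: largest Jordan block has size 1, contributing (x + 2)
  λ = 0: largest Jordan block has size 3, contributing (x − 0)^3

So m_A(x) = x^3*(x + 2) = x^4 + 2*x^3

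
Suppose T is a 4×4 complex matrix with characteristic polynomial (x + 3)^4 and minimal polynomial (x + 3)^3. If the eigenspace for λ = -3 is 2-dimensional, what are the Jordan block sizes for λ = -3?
Block sizes for λ = -3: [3, 1]

Step 1 — from the characteristic polynomial, algebraic multiplicity of λ = -3 is 4. From dim ker(T − (-3)·I) = 2, there are exactly 2 Jordan blocks for λ = -3.
Step 2 — from the minimal polynomial, the factor (x + 3)^3 tells us the largest block for λ = -3 has size 3.
Step 3 — with total size 4, 2 blocks, and largest block 3, the block sizes (in nonincreasing order) are [3, 1].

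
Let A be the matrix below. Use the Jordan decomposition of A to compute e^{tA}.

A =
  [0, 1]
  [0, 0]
e^{tA} =
  [1, t]
  [0, 1]

Strategy: write A = P · J · P⁻¹ where J is a Jordan canonical form, so e^{tA} = P · e^{tJ} · P⁻¹, and e^{tJ} can be computed block-by-block.

A has Jordan form
J =
  [0, 1]
  [0, 0]
(up to reordering of blocks).

Per-block formulas:
  For a 2×2 Jordan block J_2(0): exp(t · J_2(0)) = e^(0t)·(I + t·N), where N is the 2×2 nilpotent shift.

After assembling e^{tJ} and conjugating by P, we get:

e^{tA} =
  [1, t]
  [0, 1]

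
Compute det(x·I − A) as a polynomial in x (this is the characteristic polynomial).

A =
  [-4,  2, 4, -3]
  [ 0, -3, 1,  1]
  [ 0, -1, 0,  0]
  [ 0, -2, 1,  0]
x^4 + 7*x^3 + 15*x^2 + 13*x + 4

Expanding det(x·I − A) (e.g. by cofactor expansion or by noting that A is similar to its Jordan form J, which has the same characteristic polynomial as A) gives
  χ_A(x) = x^4 + 7*x^3 + 15*x^2 + 13*x + 4
which factors as (x + 1)^3*(x + 4). The eigenvalues (with algebraic multiplicities) are λ = -4 with multiplicity 1, λ = -1 with multiplicity 3.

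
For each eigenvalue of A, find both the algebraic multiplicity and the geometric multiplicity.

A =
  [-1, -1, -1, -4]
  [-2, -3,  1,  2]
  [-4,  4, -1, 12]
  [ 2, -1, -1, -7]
λ = -3: alg = 4, geom = 2

Step 1 — factor the characteristic polynomial to read off the algebraic multiplicities:
  χ_A(x) = (x + 3)^4

Step 2 — compute geometric multiplicities via the rank-nullity identity g(λ) = n − rank(A − λI):
  rank(A − (-3)·I) = 2, so dim ker(A − (-3)·I) = n − 2 = 2

Summary:
  λ = -3: algebraic multiplicity = 4, geometric multiplicity = 2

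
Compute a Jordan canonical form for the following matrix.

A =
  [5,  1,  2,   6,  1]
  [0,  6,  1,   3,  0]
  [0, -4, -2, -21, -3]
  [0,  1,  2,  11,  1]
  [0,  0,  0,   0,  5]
J_3(5) ⊕ J_1(5) ⊕ J_1(5)

The characteristic polynomial is
  det(x·I − A) = x^5 - 25*x^4 + 250*x^3 - 1250*x^2 + 3125*x - 3125 = (x - 5)^5

Eigenvalues and multiplicities (the geometric multiplicity of λ is n − rank(A − λI), which equals the number of Jordan blocks for λ):
  λ = 5: algebraic multiplicity = 5, geometric multiplicity = 3

Determining the block sizes for each eigenvalue:
  λ = 5: with am = 5 and gm = 3, the partition is not yet determined (e.g. several partitions of 5 into 3 parts exist). Let N = A − (5)·I. Computing rank(N^1) = 2, rank(N^2) = 1, rank(N^3) = 0; the number of blocks of size ≥ j is rank(N^{j−1}) − rank(N^j), giving [3, 1, 1]. So we have 1 block(s) of size 3, 2 block(s) of size 1 → block sizes [3, 1, 1]

Assembling the blocks gives a Jordan form
J =
  [5, 1, 0, 0, 0]
  [0, 5, 1, 0, 0]
  [0, 0, 5, 0, 0]
  [0, 0, 0, 5, 0]
  [0, 0, 0, 0, 5]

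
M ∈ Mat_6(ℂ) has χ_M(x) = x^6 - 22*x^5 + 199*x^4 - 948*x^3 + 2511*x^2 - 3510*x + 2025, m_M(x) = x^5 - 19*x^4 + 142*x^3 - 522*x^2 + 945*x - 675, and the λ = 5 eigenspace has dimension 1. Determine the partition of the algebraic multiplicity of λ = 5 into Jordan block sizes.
Block sizes for λ = 5: [2]

Step 1 — from the characteristic polynomial, algebraic multiplicity of λ = 5 is 2. From dim ker(M − (5)·I) = 1, there are exactly 1 Jordan blocks for λ = 5.
Step 2 — from the minimal polynomial, the factor (x − 5)^2 tells us the largest block for λ = 5 has size 2.
Step 3 — with total size 2, 1 blocks, and largest block 2, the block sizes (in nonincreasing order) are [2].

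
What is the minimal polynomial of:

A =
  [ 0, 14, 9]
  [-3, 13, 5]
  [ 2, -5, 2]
x^3 - 15*x^2 + 75*x - 125

The characteristic polynomial is χ_A(x) = (x - 5)^3, so the eigenvalues are known. The minimal polynomial is
  m_A(x) = Π_λ (x − λ)^{k_λ}
where k_λ is the size of the *largest* Jordan block for λ (equivalently, the smallest k with (A − λI)^k v = 0 for every generalised eigenvector v of λ).

  λ = 5: largest Jordan block has size 3, contributing (x − 5)^3

So m_A(x) = (x - 5)^3 = x^3 - 15*x^2 + 75*x - 125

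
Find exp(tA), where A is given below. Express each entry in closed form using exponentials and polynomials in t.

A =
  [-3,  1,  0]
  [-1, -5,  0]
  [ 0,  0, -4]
e^{tA} =
  [t*exp(-4*t) + exp(-4*t), t*exp(-4*t), 0]
  [-t*exp(-4*t), -t*exp(-4*t) + exp(-4*t), 0]
  [0, 0, exp(-4*t)]

Strategy: write A = P · J · P⁻¹ where J is a Jordan canonical form, so e^{tA} = P · e^{tJ} · P⁻¹, and e^{tJ} can be computed block-by-block.

A has Jordan form
J =
  [-4,  1,  0]
  [ 0, -4,  0]
  [ 0,  0, -4]
(up to reordering of blocks).

Per-block formulas:
  For a 1×1 block at λ = -4: exp(t · [-4]) = [e^(-4t)].
  For a 2×2 Jordan block J_2(-4): exp(t · J_2(-4)) = e^(-4t)·(I + t·N), where N is the 2×2 nilpotent shift.

After assembling e^{tJ} and conjugating by P, we get:

e^{tA} =
  [t*exp(-4*t) + exp(-4*t), t*exp(-4*t), 0]
  [-t*exp(-4*t), -t*exp(-4*t) + exp(-4*t), 0]
  [0, 0, exp(-4*t)]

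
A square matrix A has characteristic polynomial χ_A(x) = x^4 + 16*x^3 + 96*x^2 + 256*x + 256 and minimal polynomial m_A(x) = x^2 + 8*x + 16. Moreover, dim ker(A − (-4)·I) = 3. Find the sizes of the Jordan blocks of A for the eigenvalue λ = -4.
Block sizes for λ = -4: [2, 1, 1]

Step 1 — from the characteristic polynomial, algebraic multiplicity of λ = -4 is 4. From dim ker(A − (-4)·I) = 3, there are exactly 3 Jordan blocks for λ = -4.
Step 2 — from the minimal polynomial, the factor (x + 4)^2 tells us the largest block for λ = -4 has size 2.
Step 3 — with total size 4, 3 blocks, and largest block 2, the block sizes (in nonincreasing order) are [2, 1, 1].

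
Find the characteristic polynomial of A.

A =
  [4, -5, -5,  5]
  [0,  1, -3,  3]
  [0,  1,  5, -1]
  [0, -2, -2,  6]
x^4 - 16*x^3 + 96*x^2 - 256*x + 256

Expanding det(x·I − A) (e.g. by cofactor expansion or by noting that A is similar to its Jordan form J, which has the same characteristic polynomial as A) gives
  χ_A(x) = x^4 - 16*x^3 + 96*x^2 - 256*x + 256
which factors as (x - 4)^4. The eigenvalues (with algebraic multiplicities) are λ = 4 with multiplicity 4.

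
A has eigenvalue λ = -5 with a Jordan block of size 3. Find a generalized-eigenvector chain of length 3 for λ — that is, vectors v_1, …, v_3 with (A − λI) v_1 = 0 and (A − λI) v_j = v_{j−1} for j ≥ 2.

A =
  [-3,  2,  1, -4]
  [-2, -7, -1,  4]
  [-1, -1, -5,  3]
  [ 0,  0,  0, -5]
A Jordan chain for λ = -5 of length 3:
v_1 = (-1, 1, 0, 0)ᵀ
v_2 = (2, -2, -1, 0)ᵀ
v_3 = (1, 0, 0, 0)ᵀ

Let N = A − (-5)·I. We want v_3 with N^3 v_3 = 0 but N^2 v_3 ≠ 0; then v_{j-1} := N · v_j for j = 3, …, 2.

Pick v_3 = (1, 0, 0, 0)ᵀ.
Then v_2 = N · v_3 = (2, -2, -1, 0)ᵀ.
Then v_1 = N · v_2 = (-1, 1, 0, 0)ᵀ.

Sanity check: (A − (-5)·I) v_1 = (0, 0, 0, 0)ᵀ = 0. ✓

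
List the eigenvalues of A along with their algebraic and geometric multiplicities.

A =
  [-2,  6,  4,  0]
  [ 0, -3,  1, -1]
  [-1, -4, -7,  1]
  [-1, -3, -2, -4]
λ = -4: alg = 4, geom = 2

Step 1 — factor the characteristic polynomial to read off the algebraic multiplicities:
  χ_A(x) = (x + 4)^4

Step 2 — compute geometric multiplicities via the rank-nullity identity g(λ) = n − rank(A − λI):
  rank(A − (-4)·I) = 2, so dim ker(A − (-4)·I) = n − 2 = 2

Summary:
  λ = -4: algebraic multiplicity = 4, geometric multiplicity = 2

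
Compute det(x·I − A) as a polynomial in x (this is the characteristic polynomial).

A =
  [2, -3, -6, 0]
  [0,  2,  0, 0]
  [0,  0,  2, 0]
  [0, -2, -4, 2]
x^4 - 8*x^3 + 24*x^2 - 32*x + 16

Expanding det(x·I − A) (e.g. by cofactor expansion or by noting that A is similar to its Jordan form J, which has the same characteristic polynomial as A) gives
  χ_A(x) = x^4 - 8*x^3 + 24*x^2 - 32*x + 16
which factors as (x - 2)^4. The eigenvalues (with algebraic multiplicities) are λ = 2 with multiplicity 4.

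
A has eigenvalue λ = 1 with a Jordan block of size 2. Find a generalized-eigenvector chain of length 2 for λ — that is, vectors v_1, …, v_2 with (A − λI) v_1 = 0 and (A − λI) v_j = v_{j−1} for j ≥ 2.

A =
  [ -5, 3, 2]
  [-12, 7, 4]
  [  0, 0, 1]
A Jordan chain for λ = 1 of length 2:
v_1 = (-6, -12, 0)ᵀ
v_2 = (1, 0, 0)ᵀ

Let N = A − (1)·I. We want v_2 with N^2 v_2 = 0 but N^1 v_2 ≠ 0; then v_{j-1} := N · v_j for j = 2, …, 2.

Pick v_2 = (1, 0, 0)ᵀ.
Then v_1 = N · v_2 = (-6, -12, 0)ᵀ.

Sanity check: (A − (1)·I) v_1 = (0, 0, 0)ᵀ = 0. ✓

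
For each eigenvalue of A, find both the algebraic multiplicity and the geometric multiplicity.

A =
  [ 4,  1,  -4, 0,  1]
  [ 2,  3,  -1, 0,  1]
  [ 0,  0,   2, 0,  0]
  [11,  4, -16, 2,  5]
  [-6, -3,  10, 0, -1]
λ = 2: alg = 5, geom = 2

Step 1 — factor the characteristic polynomial to read off the algebraic multiplicities:
  χ_A(x) = (x - 2)^5

Step 2 — compute geometric multiplicities via the rank-nullity identity g(λ) = n − rank(A − λI):
  rank(A − (2)·I) = 3, so dim ker(A − (2)·I) = n − 3 = 2

Summary:
  λ = 2: algebraic multiplicity = 5, geometric multiplicity = 2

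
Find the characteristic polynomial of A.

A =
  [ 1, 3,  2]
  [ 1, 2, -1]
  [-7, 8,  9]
x^3 - 12*x^2 + 48*x - 64

Expanding det(x·I − A) (e.g. by cofactor expansion or by noting that A is similar to its Jordan form J, which has the same characteristic polynomial as A) gives
  χ_A(x) = x^3 - 12*x^2 + 48*x - 64
which factors as (x - 4)^3. The eigenvalues (with algebraic multiplicities) are λ = 4 with multiplicity 3.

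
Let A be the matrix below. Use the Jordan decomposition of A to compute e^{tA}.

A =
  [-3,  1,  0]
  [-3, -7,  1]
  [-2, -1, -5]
e^{tA} =
  [t^2*exp(-5*t)/2 + 2*t*exp(-5*t) + exp(-5*t), t*exp(-5*t), t^2*exp(-5*t)/2]
  [-t^2*exp(-5*t) - 3*t*exp(-5*t), -2*t*exp(-5*t) + exp(-5*t), -t^2*exp(-5*t) + t*exp(-5*t)]
  [-t^2*exp(-5*t)/2 - 2*t*exp(-5*t), -t*exp(-5*t), -t^2*exp(-5*t)/2 + exp(-5*t)]

Strategy: write A = P · J · P⁻¹ where J is a Jordan canonical form, so e^{tA} = P · e^{tJ} · P⁻¹, and e^{tJ} can be computed block-by-block.

A has Jordan form
J =
  [-5,  1,  0]
  [ 0, -5,  1]
  [ 0,  0, -5]
(up to reordering of blocks).

Per-block formulas:
  For a 3×3 Jordan block J_3(-5): exp(t · J_3(-5)) = e^(-5t)·(I + t·N + (t^2/2)·N^2), where N is the 3×3 nilpotent shift.

After assembling e^{tJ} and conjugating by P, we get:

e^{tA} =
  [t^2*exp(-5*t)/2 + 2*t*exp(-5*t) + exp(-5*t), t*exp(-5*t), t^2*exp(-5*t)/2]
  [-t^2*exp(-5*t) - 3*t*exp(-5*t), -2*t*exp(-5*t) + exp(-5*t), -t^2*exp(-5*t) + t*exp(-5*t)]
  [-t^2*exp(-5*t)/2 - 2*t*exp(-5*t), -t*exp(-5*t), -t^2*exp(-5*t)/2 + exp(-5*t)]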